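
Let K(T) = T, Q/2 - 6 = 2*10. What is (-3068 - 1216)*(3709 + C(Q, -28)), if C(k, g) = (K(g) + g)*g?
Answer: -22606668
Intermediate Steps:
Q = 52 (Q = 12 + 2*(2*10) = 12 + 2*20 = 12 + 40 = 52)
C(k, g) = 2*g² (C(k, g) = (g + g)*g = (2*g)*g = 2*g²)
(-3068 - 1216)*(3709 + C(Q, -28)) = (-3068 - 1216)*(3709 + 2*(-28)²) = -4284*(3709 + 2*784) = -4284*(3709 + 1568) = -4284*5277 = -22606668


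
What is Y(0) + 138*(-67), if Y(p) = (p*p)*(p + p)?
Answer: -9246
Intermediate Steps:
Y(p) = 2*p³ (Y(p) = p²*(2*p) = 2*p³)
Y(0) + 138*(-67) = 2*0³ + 138*(-67) = 2*0 - 9246 = 0 - 9246 = -9246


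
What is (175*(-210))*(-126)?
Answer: 4630500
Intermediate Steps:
(175*(-210))*(-126) = -36750*(-126) = 4630500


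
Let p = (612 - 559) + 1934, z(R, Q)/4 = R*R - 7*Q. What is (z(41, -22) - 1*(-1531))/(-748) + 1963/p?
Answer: -16158353/1486276 ≈ -10.872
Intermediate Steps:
z(R, Q) = -28*Q + 4*R² (z(R, Q) = 4*(R*R - 7*Q) = 4*(R² - 7*Q) = -28*Q + 4*R²)
p = 1987 (p = 53 + 1934 = 1987)
(z(41, -22) - 1*(-1531))/(-748) + 1963/p = ((-28*(-22) + 4*41²) - 1*(-1531))/(-748) + 1963/1987 = ((616 + 4*1681) + 1531)*(-1/748) + 1963*(1/1987) = ((616 + 6724) + 1531)*(-1/748) + 1963/1987 = (7340 + 1531)*(-1/748) + 1963/1987 = 8871*(-1/748) + 1963/1987 = -8871/748 + 1963/1987 = -16158353/1486276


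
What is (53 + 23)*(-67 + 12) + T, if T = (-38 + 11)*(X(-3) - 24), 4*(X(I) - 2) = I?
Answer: -14263/4 ≈ -3565.8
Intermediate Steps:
X(I) = 2 + I/4
T = 2457/4 (T = (-38 + 11)*((2 + (1/4)*(-3)) - 24) = -27*((2 - 3/4) - 24) = -27*(5/4 - 24) = -27*(-91/4) = 2457/4 ≈ 614.25)
(53 + 23)*(-67 + 12) + T = (53 + 23)*(-67 + 12) + 2457/4 = 76*(-55) + 2457/4 = -4180 + 2457/4 = -14263/4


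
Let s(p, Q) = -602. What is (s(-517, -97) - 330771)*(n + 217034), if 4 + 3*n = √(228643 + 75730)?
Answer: -215756297554/3 - 331373*√304373/3 ≈ -7.1980e+10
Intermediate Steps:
n = -4/3 + √304373/3 (n = -4/3 + √(228643 + 75730)/3 = -4/3 + √304373/3 ≈ 182.57)
(s(-517, -97) - 330771)*(n + 217034) = (-602 - 330771)*((-4/3 + √304373/3) + 217034) = -331373*(651098/3 + √304373/3) = -215756297554/3 - 331373*√304373/3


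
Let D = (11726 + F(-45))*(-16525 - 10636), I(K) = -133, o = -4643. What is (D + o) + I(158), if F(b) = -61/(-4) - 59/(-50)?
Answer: -31894091723/100 ≈ -3.1894e+8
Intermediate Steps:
F(b) = 1643/100 (F(b) = -61*(-¼) - 59*(-1/50) = 61/4 + 59/50 = 1643/100)
D = -31893614123/100 (D = (11726 + 1643/100)*(-16525 - 10636) = (1174243/100)*(-27161) = -31893614123/100 ≈ -3.1894e+8)
(D + o) + I(158) = (-31893614123/100 - 4643) - 133 = -31894078423/100 - 133 = -31894091723/100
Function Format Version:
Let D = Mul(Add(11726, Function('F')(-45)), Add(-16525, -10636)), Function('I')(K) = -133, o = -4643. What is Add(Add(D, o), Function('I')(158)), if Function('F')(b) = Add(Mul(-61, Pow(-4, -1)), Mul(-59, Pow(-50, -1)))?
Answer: Rational(-31894091723, 100) ≈ -3.1894e+8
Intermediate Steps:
Function('F')(b) = Rational(1643, 100) (Function('F')(b) = Add(Mul(-61, Rational(-1, 4)), Mul(-59, Rational(-1, 50))) = Add(Rational(61, 4), Rational(59, 50)) = Rational(1643, 100))
D = Rational(-31893614123, 100) (D = Mul(Add(11726, Rational(1643, 100)), Add(-16525, -10636)) = Mul(Rational(1174243, 100), -27161) = Rational(-31893614123, 100) ≈ -3.1894e+8)
Add(Add(D, o), Function('I')(158)) = Add(Add(Rational(-31893614123, 100), -4643), -133) = Add(Rational(-31894078423, 100), -133) = Rational(-31894091723, 100)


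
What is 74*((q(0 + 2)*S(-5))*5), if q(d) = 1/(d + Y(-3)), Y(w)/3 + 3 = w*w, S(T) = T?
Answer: -185/2 ≈ -92.500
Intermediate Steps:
Y(w) = -9 + 3*w² (Y(w) = -9 + 3*(w*w) = -9 + 3*w²)
q(d) = 1/(18 + d) (q(d) = 1/(d + (-9 + 3*(-3)²)) = 1/(d + (-9 + 3*9)) = 1/(d + (-9 + 27)) = 1/(d + 18) = 1/(18 + d))
74*((q(0 + 2)*S(-5))*5) = 74*((-5/(18 + (0 + 2)))*5) = 74*((-5/(18 + 2))*5) = 74*((-5/20)*5) = 74*(((1/20)*(-5))*5) = 74*(-¼*5) = 74*(-5/4) = -185/2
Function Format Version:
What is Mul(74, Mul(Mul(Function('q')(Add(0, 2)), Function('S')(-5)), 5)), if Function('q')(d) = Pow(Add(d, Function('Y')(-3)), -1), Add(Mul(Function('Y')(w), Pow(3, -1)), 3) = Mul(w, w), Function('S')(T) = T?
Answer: Rational(-185, 2) ≈ -92.500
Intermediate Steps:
Function('Y')(w) = Add(-9, Mul(3, Pow(w, 2))) (Function('Y')(w) = Add(-9, Mul(3, Mul(w, w))) = Add(-9, Mul(3, Pow(w, 2))))
Function('q')(d) = Pow(Add(18, d), -1) (Function('q')(d) = Pow(Add(d, Add(-9, Mul(3, Pow(-3, 2)))), -1) = Pow(Add(d, Add(-9, Mul(3, 9))), -1) = Pow(Add(d, Add(-9, 27)), -1) = Pow(Add(d, 18), -1) = Pow(Add(18, d), -1))
Mul(74, Mul(Mul(Function('q')(Add(0, 2)), Function('S')(-5)), 5)) = Mul(74, Mul(Mul(Pow(Add(18, Add(0, 2)), -1), -5), 5)) = Mul(74, Mul(Mul(Pow(Add(18, 2), -1), -5), 5)) = Mul(74, Mul(Mul(Pow(20, -1), -5), 5)) = Mul(74, Mul(Mul(Rational(1, 20), -5), 5)) = Mul(74, Mul(Rational(-1, 4), 5)) = Mul(74, Rational(-5, 4)) = Rational(-185, 2)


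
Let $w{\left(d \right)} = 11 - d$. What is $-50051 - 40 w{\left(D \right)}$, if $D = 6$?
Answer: $-50251$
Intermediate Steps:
$-50051 - 40 w{\left(D \right)} = -50051 - 40 \left(11 - 6\right) = -50051 - 40 \cdot 5 = -50051 - 200 = -50251$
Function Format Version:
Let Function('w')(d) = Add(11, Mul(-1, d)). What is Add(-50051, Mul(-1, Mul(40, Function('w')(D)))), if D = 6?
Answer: -50251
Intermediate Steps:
Add(-50051, Mul(-1, Mul(40, Function('w')(D)))) = Add(-50051, Mul(-1, Mul(40, Add(11, Mul(-1, 6))))) = Add(-50051, Mul(-1, Mul(40, Add(11, -6)))) = Add(-50051, Mul(-1, Mul(40, 5))) = Add(-50051, Mul(-1, 200)) = Add(-50051, -200) = -50251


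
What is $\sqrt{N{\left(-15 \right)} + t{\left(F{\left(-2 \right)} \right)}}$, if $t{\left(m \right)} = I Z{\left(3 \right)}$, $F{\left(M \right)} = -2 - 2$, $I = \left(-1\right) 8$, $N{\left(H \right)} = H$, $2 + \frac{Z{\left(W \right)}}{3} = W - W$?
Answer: $\sqrt{33} \approx 5.7446$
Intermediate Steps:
$Z{\left(W \right)} = -6$ ($Z{\left(W \right)} = -6 + 3 \left(W - W\right) = -6 + 3 \cdot 0 = -6 + 0 = -6$)
$I = -8$
$F{\left(M \right)} = -4$
$t{\left(m \right)} = 48$ ($t{\left(m \right)} = \left(-8\right) \left(-6\right) = 48$)
$\sqrt{N{\left(-15 \right)} + t{\left(F{\left(-2 \right)} \right)}} = \sqrt{-15 + 48} = \sqrt{33}$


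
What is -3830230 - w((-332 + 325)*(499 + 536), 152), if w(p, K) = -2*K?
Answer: -3829926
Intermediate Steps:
-3830230 - w((-332 + 325)*(499 + 536), 152) = -3830230 - (-2)*152 = -3830230 - 1*(-304) = -3830230 + 304 = -3829926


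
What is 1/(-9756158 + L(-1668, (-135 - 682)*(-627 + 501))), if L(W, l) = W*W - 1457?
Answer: -1/6975391 ≈ -1.4336e-7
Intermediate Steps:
L(W, l) = -1457 + W² (L(W, l) = W² - 1457 = -1457 + W²)
1/(-9756158 + L(-1668, (-135 - 682)*(-627 + 501))) = 1/(-9756158 + (-1457 + (-1668)²)) = 1/(-9756158 + (-1457 + 2782224)) = 1/(-9756158 + 2780767) = 1/(-6975391) = -1/6975391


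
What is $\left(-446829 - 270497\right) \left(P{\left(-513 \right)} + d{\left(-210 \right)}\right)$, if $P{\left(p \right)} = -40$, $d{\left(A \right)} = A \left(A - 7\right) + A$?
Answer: $-32509214320$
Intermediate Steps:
$d{\left(A \right)} = A + A \left(-7 + A\right)$ ($d{\left(A \right)} = A \left(A - 7\right) + A = A \left(-7 + A\right) + A = A + A \left(-7 + A\right)$)
$\left(-446829 - 270497\right) \left(P{\left(-513 \right)} + d{\left(-210 \right)}\right) = \left(-446829 - 270497\right) \left(-40 - 210 \left(-6 - 210\right)\right) = - 717326 \left(-40 - -45360\right) = - 717326 \left(-40 + 45360\right) = \left(-717326\right) 45320 = -32509214320$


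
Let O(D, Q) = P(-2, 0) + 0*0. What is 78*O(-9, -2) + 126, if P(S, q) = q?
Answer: 126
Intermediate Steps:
O(D, Q) = 0 (O(D, Q) = 0 + 0*0 = 0 + 0 = 0)
78*O(-9, -2) + 126 = 78*0 + 126 = 0 + 126 = 126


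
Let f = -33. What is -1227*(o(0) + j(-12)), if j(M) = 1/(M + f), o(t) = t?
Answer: 409/15 ≈ 27.267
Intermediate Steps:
j(M) = 1/(-33 + M) (j(M) = 1/(M - 33) = 1/(-33 + M))
-1227*(o(0) + j(-12)) = -1227*(0 + 1/(-33 - 12)) = -1227*(0 + 1/(-45)) = -1227*(0 - 1/45) = -1227*(-1/45) = 409/15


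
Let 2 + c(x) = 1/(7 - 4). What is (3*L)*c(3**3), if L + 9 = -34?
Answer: 215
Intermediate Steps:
c(x) = -5/3 (c(x) = -2 + 1/(7 - 4) = -2 + 1/3 = -5/3)
L = -43 (L = -9 - 34 = -43)
(3*L)*c(3**3) = (3*(-43))*(-5/3) = -129*(-5/3) = 215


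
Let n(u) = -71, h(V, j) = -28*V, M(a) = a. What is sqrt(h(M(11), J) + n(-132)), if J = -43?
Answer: I*sqrt(379) ≈ 19.468*I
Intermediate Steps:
sqrt(h(M(11), J) + n(-132)) = sqrt(-28*11 - 71) = sqrt(-308 - 71) = sqrt(-379) = I*sqrt(379)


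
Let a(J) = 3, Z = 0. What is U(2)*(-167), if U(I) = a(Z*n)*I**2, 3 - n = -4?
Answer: -2004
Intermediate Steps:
n = 7 (n = 3 - 1*(-4) = 3 + 4 = 7)
U(I) = 3*I**2
U(2)*(-167) = (3*2**2)*(-167) = (3*4)*(-167) = 12*(-167) = -2004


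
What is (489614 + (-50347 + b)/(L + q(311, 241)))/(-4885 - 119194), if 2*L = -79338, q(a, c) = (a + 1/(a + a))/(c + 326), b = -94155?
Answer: -2283255408941210/578623037965859 ≈ -3.9460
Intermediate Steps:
q(a, c) = (a + 1/(2*a))/(326 + c)
L = -39669 (L = (1/2)*(-79338) = -39669)
(489614 + (-50347 + b)/(L + q(311, 241)))/(-4885 - 119194) = (489614 + (-50347 - 94155)/(-39669 + (1/2 + 311**2)/(311*(326 + 241))))/(-4885 - 119194) = (489614 - 144502/(-39669 + (1/311)*(1/2 + 96721)/567))/(-124079) = (489614 - 144502/(-39669 + (1/311)*(1/567)*(193443/2)))*(-1/124079) = (489614 - 144502/(-39669 + 64481/117558))*(-1/124079) = (489614 - 144502/(-4663343821/117558))*(-1/124079) = (489614 - 144502*(-117558/4663343821))*(-1/124079) = (489614 + 16987366116/4663343821)*(-1/124079) = (2283255408941210/4663343821)*(-1/124079) = -2283255408941210/578623037965859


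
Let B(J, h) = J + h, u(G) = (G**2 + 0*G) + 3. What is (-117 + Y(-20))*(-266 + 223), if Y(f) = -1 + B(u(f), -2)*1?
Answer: -12169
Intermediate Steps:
u(G) = 3 + G**2 (u(G) = (G**2 + 0) + 3 = G**2 + 3 = 3 + G**2)
Y(f) = f**2 (Y(f) = -1 + ((3 + f**2) - 2)*1 = -1 + (1 + f**2)*1 = -1 + (1 + f**2) = f**2)
(-117 + Y(-20))*(-266 + 223) = (-117 + (-20)**2)*(-266 + 223) = (-117 + 400)*(-43) = 283*(-43) = -12169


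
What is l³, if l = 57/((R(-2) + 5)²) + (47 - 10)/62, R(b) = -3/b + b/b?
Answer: 419685050303/100544625000 ≈ 4.1741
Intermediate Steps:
R(b) = 1 - 3/b (R(b) = -3/b + 1 = 1 - 3/b)
l = 7487/4650 (l = 57/(((-3 - 2)/(-2) + 5)²) + (47 - 10)/62 = 57/((-½*(-5) + 5)²) + 37*(1/62) = 57/((5/2 + 5)²) + 37/62 = 57/((15/2)²) + 37/62 = 57/(225/4) + 37/62 = 57*(4/225) + 37/62 = 76/75 + 37/62 = 7487/4650 ≈ 1.6101)
l³ = (7487/4650)³ = 419685050303/100544625000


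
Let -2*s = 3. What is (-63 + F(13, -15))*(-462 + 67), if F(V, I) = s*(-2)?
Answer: 23700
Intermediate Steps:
s = -3/2 (s = -½*3 = -3/2 ≈ -1.5000)
F(V, I) = 3 (F(V, I) = -3/2*(-2) = 3)
(-63 + F(13, -15))*(-462 + 67) = (-63 + 3)*(-462 + 67) = -60*(-395) = 23700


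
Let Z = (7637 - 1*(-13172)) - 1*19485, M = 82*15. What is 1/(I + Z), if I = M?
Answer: 1/2554 ≈ 0.00039154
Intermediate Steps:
M = 1230
I = 1230
Z = 1324 (Z = (7637 + 13172) - 19485 = 20809 - 19485 = 1324)
1/(I + Z) = 1/(1230 + 1324) = 1/2554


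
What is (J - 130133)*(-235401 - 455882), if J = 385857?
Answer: -176777653892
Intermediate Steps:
(J - 130133)*(-235401 - 455882) = (385857 - 130133)*(-235401 - 455882) = 255724*(-691283) = -176777653892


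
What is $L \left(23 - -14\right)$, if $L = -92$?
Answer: $-3404$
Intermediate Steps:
$L \left(23 - -14\right) = - 92 \left(23 - -14\right) = - 92 \left(23 + \left(-52 + 66\right)\right) = - 92 \left(23 + 14\right) = \left(-92\right) 37 = -3404$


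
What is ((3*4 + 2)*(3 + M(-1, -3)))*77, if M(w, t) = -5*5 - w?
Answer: -22638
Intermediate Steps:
M(w, t) = -25 - w
((3*4 + 2)*(3 + M(-1, -3)))*77 = ((3*4 + 2)*(3 + (-25 - 1*(-1))))*77 = ((12 + 2)*(3 + (-25 + 1)))*77 = (14*(3 - 24))*77 = (14*(-21))*77 = -294*77 = -22638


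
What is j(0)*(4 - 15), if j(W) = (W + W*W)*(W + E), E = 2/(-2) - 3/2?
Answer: 0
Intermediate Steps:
E = -5/2 (E = 2*(-½) - 3*½ = -1 - 3/2 = -5/2 ≈ -2.5000)
j(W) = (-5/2 + W)*(W + W²) (j(W) = (W + W*W)*(W - 5/2) = (W + W²)*(-5/2 + W) = (-5/2 + W)*(W + W²))
j(0)*(4 - 15) = ((½)*0*(-5 - 3*0 + 2*0²))*(4 - 15) = ((½)*0*(-5 + 0 + 2*0))*(-11) = ((½)*0*(-5 + 0 + 0))*(-11) = ((½)*0*(-5))*(-11) = 0*(-11) = 0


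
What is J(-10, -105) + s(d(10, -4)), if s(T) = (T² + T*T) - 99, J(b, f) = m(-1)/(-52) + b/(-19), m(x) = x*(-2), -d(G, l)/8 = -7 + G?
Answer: 520423/494 ≈ 1053.5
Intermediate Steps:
d(G, l) = 56 - 8*G (d(G, l) = -8*(-7 + G) = 56 - 8*G)
m(x) = -2*x
J(b, f) = -1/26 - b/19 (J(b, f) = -2*(-1)/(-52) + b/(-19) = 2*(-1/52) + b*(-1/19) = -1/26 - b/19)
s(T) = -99 + 2*T² (s(T) = (T² + T²) - 99 = 2*T² - 99 = -99 + 2*T²)
J(-10, -105) + s(d(10, -4)) = (-1/26 - 1/19*(-10)) + (-99 + 2*(56 - 8*10)²) = (-1/26 + 10/19) + (-99 + 2*(56 - 80)²) = 241/494 + (-99 + 2*(-24)²) = 241/494 + (-99 + 2*576) = 241/494 + (-99 + 1152) = 241/494 + 1053 = 520423/494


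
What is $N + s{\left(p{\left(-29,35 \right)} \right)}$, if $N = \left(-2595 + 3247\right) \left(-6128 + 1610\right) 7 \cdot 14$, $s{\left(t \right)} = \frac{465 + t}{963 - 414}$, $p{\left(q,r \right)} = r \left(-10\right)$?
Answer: $- \frac{158486488157}{549} \approx -2.8868 \cdot 10^{8}$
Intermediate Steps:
$p{\left(q,r \right)} = - 10 r$
$s{\left(t \right)} = \frac{155}{183} + \frac{t}{549}$ ($s{\left(t \right)} = \frac{465 + t}{549} = \left(465 + t\right) \frac{1}{549} = \frac{155}{183} + \frac{t}{549}$)
$N = -288682128$ ($N = 652 \left(-4518\right) 98 = \left(-2945736\right) 98 = -288682128$)
$N + s{\left(p{\left(-29,35 \right)} \right)} = -288682128 + \left(\frac{155}{183} + \frac{\left(-10\right) 35}{549}\right) = -288682128 + \left(\frac{155}{183} + \frac{1}{549} \left(-350\right)\right) = -288682128 + \left(\frac{155}{183} - \frac{350}{549}\right) = -288682128 + \frac{115}{549} = - \frac{158486488157}{549}$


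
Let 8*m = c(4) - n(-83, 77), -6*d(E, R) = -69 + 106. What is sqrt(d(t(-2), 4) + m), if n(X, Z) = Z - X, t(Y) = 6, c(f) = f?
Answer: I*sqrt(231)/3 ≈ 5.0662*I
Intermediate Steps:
d(E, R) = -37/6 (d(E, R) = -(-69 + 106)/6 = -1/6*37 = -37/6)
m = -39/2 (m = (4 - (77 - 1*(-83)))/8 = (4 - (77 + 83))/8 = (4 - 1*160)/8 = (4 - 160)/8 = (1/8)*(-156) = -39/2 ≈ -19.500)
sqrt(d(t(-2), 4) + m) = sqrt(-37/6 - 39/2) = sqrt(-77/3) = I*sqrt(231)/3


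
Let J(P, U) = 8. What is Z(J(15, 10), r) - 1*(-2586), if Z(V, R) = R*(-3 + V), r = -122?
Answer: 1976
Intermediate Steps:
Z(J(15, 10), r) - 1*(-2586) = -122*(-3 + 8) - 1*(-2586) = -122*5 + 2586 = -610 + 2586 = 1976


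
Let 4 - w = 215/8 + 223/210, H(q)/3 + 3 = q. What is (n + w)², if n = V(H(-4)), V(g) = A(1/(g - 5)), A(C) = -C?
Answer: 68105862841/119246400 ≈ 571.14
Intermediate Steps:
H(q) = -9 + 3*q
V(g) = -1/(-5 + g) (V(g) = -1/(g - 5) = -1/(-5 + g))
n = 1/26 (n = -1/(-5 + (-9 + 3*(-4))) = -1/(-5 + (-9 - 12)) = -1/(-5 - 21) = -1/(-26) = -1*(-1/26) = 1/26 ≈ 0.038462)
w = -20107/840 (w = 4 - (215/8 + 223/210) = 4 - 1*23467/840 = 4 - 23467/840 = -20107/840 ≈ -23.937)
(n + w)² = (1/26 - 20107/840)² = (-260971/10920)² = 68105862841/119246400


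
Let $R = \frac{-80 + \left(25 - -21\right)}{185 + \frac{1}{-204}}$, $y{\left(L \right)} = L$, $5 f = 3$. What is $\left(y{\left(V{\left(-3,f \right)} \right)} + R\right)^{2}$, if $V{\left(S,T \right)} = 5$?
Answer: $\frac{33036334081}{1424232121} \approx 23.196$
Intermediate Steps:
$f = \frac{3}{5}$ ($f = \frac{1}{5} \cdot 3 = \frac{3}{5} \approx 0.6$)
$R = - \frac{6936}{37739}$ ($R = \frac{-80 + \left(25 + 21\right)}{185 - \frac{1}{204}} = \frac{-80 + 46}{\frac{37739}{204}} = \left(-34\right) \frac{204}{37739} = - \frac{6936}{37739} \approx -0.18379$)
$\left(y{\left(V{\left(-3,f \right)} \right)} + R\right)^{2} = \left(5 - \frac{6936}{37739}\right)^{2} = \left(\frac{181759}{37739}\right)^{2} = \frac{33036334081}{1424232121}$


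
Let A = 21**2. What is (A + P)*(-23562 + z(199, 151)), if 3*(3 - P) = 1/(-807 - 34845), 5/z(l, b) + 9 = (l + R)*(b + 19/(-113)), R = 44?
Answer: -185323893815341601/17714801412 ≈ -1.0462e+7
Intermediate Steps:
z(l, b) = 5/(-9 + (44 + l)*(-19/113 + b)) (z(l, b) = 5/(-9 + (l + 44)*(b + 19/(-113))) = 5/(-9 + (44 + l)*(b + 19*(-1/113))) = 5/(-9 + (44 + l)*(b - 19/113)) = 5/(-9 + (44 + l)*(-19/113 + b)))
A = 441
P = 320869/106956 (P = 3 - 1/(3*(-807 - 34845)) = 3 - 1/3/(-35652) = 3 - 1/3*(-1/35652) = 3 + 1/106956 = 320869/106956 ≈ 3.0000)
(A + P)*(-23562 + z(199, 151)) = (441 + 320869/106956)*(-23562 + 565/(-1853 - 19*199 + 4972*151 + 113*151*199)) = 47488465*(-23562 + 565/(-1853 - 3781 + 750772 + 3395537))/106956 = 47488465*(-23562 + 565/4140675)/106956 = 47488465*(-23562 + 565*(1/4140675))/106956 = 47488465*(-23562 + 113/828135)/106956 = (47488465/106956)*(-19512516757/828135) = -185323893815341601/17714801412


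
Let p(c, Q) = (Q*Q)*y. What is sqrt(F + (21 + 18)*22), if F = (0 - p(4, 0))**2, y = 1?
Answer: sqrt(858) ≈ 29.292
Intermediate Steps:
p(c, Q) = Q**2 (p(c, Q) = (Q*Q)*1 = Q**2*1 = Q**2)
F = 0 (F = (0 - 1*0**2)**2 = (0 - 1*0)**2 = (0 + 0)**2 = 0**2 = 0)
sqrt(F + (21 + 18)*22) = sqrt(0 + (21 + 18)*22) = sqrt(0 + 39*22) = sqrt(0 + 858) = sqrt(858)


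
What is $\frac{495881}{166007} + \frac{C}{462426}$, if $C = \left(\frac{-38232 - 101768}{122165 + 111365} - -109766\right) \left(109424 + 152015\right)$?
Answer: $\frac{18542768415945873512}{298785883331441} \approx 62060.0$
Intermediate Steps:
$C = \frac{670160026141722}{23353}$ ($C = \left(- \frac{140000}{233530} + \left(-10520 + 120286\right)\right) 261439 = \left(\left(-140000\right) \frac{1}{233530} + 109766\right) 261439 = \left(- \frac{14000}{23353} + 109766\right) 261439 = \frac{2563351398}{23353} \cdot 261439 = \frac{670160026141722}{23353} \approx 2.8697 \cdot 10^{10}$)
$\frac{495881}{166007} + \frac{C}{462426} = \frac{495881}{166007} + \frac{670160026141722}{23353 \cdot 462426} = 495881 \cdot \frac{1}{166007} + \frac{670160026141722}{23353} \cdot \frac{1}{462426} = \frac{495881}{166007} + \frac{111693337690287}{1799839063} = \frac{18542768415945873512}{298785883331441}$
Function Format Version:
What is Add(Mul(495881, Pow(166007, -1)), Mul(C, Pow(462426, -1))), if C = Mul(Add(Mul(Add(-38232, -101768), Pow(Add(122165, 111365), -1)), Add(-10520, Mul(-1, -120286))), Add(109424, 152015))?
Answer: Rational(18542768415945873512, 298785883331441) ≈ 62060.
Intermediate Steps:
C = Rational(670160026141722, 23353) (C = Mul(Add(Mul(-140000, Pow(233530, -1)), Add(-10520, 120286)), 261439) = Mul(Add(Mul(-140000, Rational(1, 233530)), 109766), 261439) = Mul(Add(Rational(-14000, 23353), 109766), 261439) = Mul(Rational(2563351398, 23353), 261439) = Rational(670160026141722, 23353) ≈ 2.8697e+10)
Add(Mul(495881, Pow(166007, -1)), Mul(C, Pow(462426, -1))) = Add(Mul(495881, Pow(166007, -1)), Mul(Rational(670160026141722, 23353), Pow(462426, -1))) = Add(Mul(495881, Rational(1, 166007)), Mul(Rational(670160026141722, 23353), Rational(1, 462426))) = Add(Rational(495881, 166007), Rational(111693337690287, 1799839063)) = Rational(18542768415945873512, 298785883331441)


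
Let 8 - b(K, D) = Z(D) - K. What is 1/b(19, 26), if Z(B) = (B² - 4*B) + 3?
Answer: -1/548 ≈ -0.0018248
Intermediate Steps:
Z(B) = 3 + B² - 4*B
b(K, D) = 5 + K - D² + 4*D (b(K, D) = 8 - ((3 + D² - 4*D) - K) = 8 - (3 + D² - K - 4*D) = 8 + (-3 + K - D² + 4*D) = 5 + K - D² + 4*D)
1/b(19, 26) = 1/(5 + 19 - 1*26² + 4*26) = 1/(5 + 19 - 1*676 + 104) = 1/(5 + 19 - 676 + 104) = 1/(-548) = -1/548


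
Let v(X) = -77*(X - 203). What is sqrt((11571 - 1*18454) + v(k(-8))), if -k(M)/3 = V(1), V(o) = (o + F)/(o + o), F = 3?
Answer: sqrt(9210) ≈ 95.969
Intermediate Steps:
V(o) = (3 + o)/(2*o) (V(o) = (o + 3)/(o + o) = (3 + o)/((2*o)) = (3 + o)*(1/(2*o)) = (3 + o)/(2*o))
k(M) = -6 (k(M) = -3*(3 + 1)/(2*1) = -3*4/2 = -3*2 = -6)
v(X) = 15631 - 77*X (v(X) = -77*(-203 + X) = 15631 - 77*X)
sqrt((11571 - 1*18454) + v(k(-8))) = sqrt((11571 - 1*18454) + (15631 - 77*(-6))) = sqrt((11571 - 18454) + (15631 + 462)) = sqrt(-6883 + 16093) = sqrt(9210)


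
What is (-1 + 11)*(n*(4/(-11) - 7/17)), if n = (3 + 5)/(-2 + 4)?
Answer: -5800/187 ≈ -31.016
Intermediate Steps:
n = 4 (n = 8/2 = 8*(½) = 4)
(-1 + 11)*(n*(4/(-11) - 7/17)) = (-1 + 11)*(4*(4/(-11) - 7/17)) = 10*(4*(4*(-1/11) - 7*1/17)) = 10*(4*(-4/11 - 7/17)) = 10*(4*(-145/187)) = 10*(-580/187) = -5800/187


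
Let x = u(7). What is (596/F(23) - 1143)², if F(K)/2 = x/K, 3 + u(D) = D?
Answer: 1301881/4 ≈ 3.2547e+5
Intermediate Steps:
u(D) = -3 + D
x = 4 (x = -3 + 7 = 4)
F(K) = 8/K (F(K) = 2*(4/K) = 8/K)
(596/F(23) - 1143)² = (596/((8/23)) - 1143)² = (596/((8*(1/23))) - 1143)² = (596/(8/23) - 1143)² = (596*(23/8) - 1143)² = (3427/2 - 1143)² = (1141/2)² = 1301881/4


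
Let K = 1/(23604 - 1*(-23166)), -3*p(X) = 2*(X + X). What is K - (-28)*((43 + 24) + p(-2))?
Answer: 91232681/46770 ≈ 1950.7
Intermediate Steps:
p(X) = -4*X/3 (p(X) = -2*(X + X)/3 = -2*2*X/3 = -4*X/3)
K = 1/46770 (K = 1/(23604 + 23166) = 1/46770 ≈ 2.1381e-5)
K - (-28)*((43 + 24) + p(-2)) = 1/46770 - (-28)*((43 + 24) - 4/3*(-2)) = 1/46770 - (-28)*(67 + 8/3) = 1/46770 - (-28)*209/3 = 1/46770 - 1*(-5852/3) = 1/46770 + 5852/3 = 91232681/46770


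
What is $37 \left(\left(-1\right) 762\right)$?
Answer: $-28194$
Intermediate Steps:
$37 \left(\left(-1\right) 762\right) = 37 \left(-762\right) = -28194$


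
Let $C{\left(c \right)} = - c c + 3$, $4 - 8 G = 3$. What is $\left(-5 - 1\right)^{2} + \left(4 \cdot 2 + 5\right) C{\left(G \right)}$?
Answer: $\frac{4787}{64} \approx 74.797$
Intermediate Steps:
$G = \frac{1}{8}$ ($G = \frac{1}{2} - \frac{3}{8} = \frac{1}{8} \approx 0.125$)
$C{\left(c \right)} = 3 - c^{2}$ ($C{\left(c \right)} = - c^{2} + 3 = 3 - c^{2}$)
$\left(-5 - 1\right)^{2} + \left(4 \cdot 2 + 5\right) C{\left(G \right)} = \left(-5 - 1\right)^{2} + \left(4 \cdot 2 + 5\right) \left(3 - \left(\frac{1}{8}\right)^{2}\right) = \left(-6\right)^{2} + \left(8 + 5\right) \left(3 - \frac{1}{64}\right) = 36 + 13 \left(3 - \frac{1}{64}\right) = 36 + 13 \cdot \frac{191}{64} = 36 + \frac{2483}{64} = \frac{4787}{64}$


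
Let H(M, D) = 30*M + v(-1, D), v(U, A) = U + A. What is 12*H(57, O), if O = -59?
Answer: 19800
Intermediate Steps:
v(U, A) = A + U
H(M, D) = -1 + D + 30*M (H(M, D) = 30*M + (D - 1) = 30*M + (-1 + D) = -1 + D + 30*M)
12*H(57, O) = 12*(-1 - 59 + 30*57) = 12*(-1 - 59 + 1710) = 12*1650 = 19800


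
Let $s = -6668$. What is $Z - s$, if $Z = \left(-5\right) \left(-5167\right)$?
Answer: $32503$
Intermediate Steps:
$Z = 25835$
$Z - s = 25835 - -6668 = 25835 + 6668 = 32503$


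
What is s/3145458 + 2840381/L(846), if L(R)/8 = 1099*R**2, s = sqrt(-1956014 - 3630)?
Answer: 2840381/6292575072 + I*sqrt(489911)/1572729 ≈ 0.00045139 + 0.00044505*I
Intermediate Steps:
s = 2*I*sqrt(489911) (s = sqrt(-1959644) = 2*I*sqrt(489911) ≈ 1399.9*I)
L(R) = 8792*R**2 (L(R) = 8*(1099*R**2) = 8792*R**2)
s/3145458 + 2840381/L(846) = (2*I*sqrt(489911))/3145458 + 2840381/((8792*846**2)) = (2*I*sqrt(489911))*(1/3145458) + 2840381/((8792*715716)) = I*sqrt(489911)/1572729 + 2840381/6292575072 = 2840381/6292575072 + I*sqrt(489911)/1572729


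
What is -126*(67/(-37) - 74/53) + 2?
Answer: 796336/1961 ≈ 406.09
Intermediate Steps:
-126*(67/(-37) - 74/53) + 2 = -126*(67*(-1/37) - 74*1/53) + 2 = -126*(-67/37 - 74/53) + 2 = -126*(-6289/1961) + 2 = 792414/1961 + 2 = 796336/1961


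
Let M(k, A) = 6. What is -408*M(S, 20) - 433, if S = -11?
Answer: -2881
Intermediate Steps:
-408*M(S, 20) - 433 = -408*6 - 433 = -2448 - 433 = -2881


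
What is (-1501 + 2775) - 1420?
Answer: -146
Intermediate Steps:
(-1501 + 2775) - 1420 = 1274 - 1420 = -146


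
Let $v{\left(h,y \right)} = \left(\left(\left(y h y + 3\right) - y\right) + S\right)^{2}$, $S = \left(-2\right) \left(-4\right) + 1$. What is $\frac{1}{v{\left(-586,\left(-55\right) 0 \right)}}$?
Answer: $\frac{1}{144} \approx 0.0069444$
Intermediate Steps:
$S = 9$ ($S = 8 + 1 = 9$)
$v{\left(h,y \right)} = \left(12 - y + h y^{2}\right)^{2}$ ($v{\left(h,y \right)} = \left(\left(\left(y h y + 3\right) - y\right) + 9\right)^{2} = \left(\left(\left(h y y + 3\right) - y\right) + 9\right)^{2} = \left(\left(\left(h y^{2} + 3\right) - y\right) + 9\right)^{2} = \left(\left(\left(3 + h y^{2}\right) - y\right) + 9\right)^{2} = \left(\left(3 - y + h y^{2}\right) + 9\right)^{2} = \left(12 - y + h y^{2}\right)^{2}$)
$\frac{1}{v{\left(-586,\left(-55\right) 0 \right)}} = \frac{1}{\left(12 - \left(-55\right) 0 - 586 \left(\left(-55\right) 0\right)^{2}\right)^{2}} = \frac{1}{\left(12 - 0 - 586 \cdot 0^{2}\right)^{2}} = \frac{1}{\left(12 + 0 - 0\right)^{2}} = \frac{1}{\left(12 + 0 + 0\right)^{2}} = \frac{1}{12^{2}} = \frac{1}{144}$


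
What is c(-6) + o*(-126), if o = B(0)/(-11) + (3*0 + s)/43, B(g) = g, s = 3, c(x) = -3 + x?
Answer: -765/43 ≈ -17.791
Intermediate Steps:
o = 3/43 (o = 0/(-11) + (3*0 + 3)/43 = 0*(-1/11) + (0 + 3)*(1/43) = 0 + 3*(1/43) = 0 + 3/43 = 3/43 ≈ 0.069767)
c(-6) + o*(-126) = (-3 - 6) + (3/43)*(-126) = -9 - 378/43 = -765/43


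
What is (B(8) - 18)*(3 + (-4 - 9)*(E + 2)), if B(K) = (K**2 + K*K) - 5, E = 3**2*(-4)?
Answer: 46725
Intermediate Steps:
E = -36 (E = 9*(-4) = -36)
B(K) = -5 + 2*K**2 (B(K) = (K**2 + K**2) - 5 = 2*K**2 - 5 = -5 + 2*K**2)
(B(8) - 18)*(3 + (-4 - 9)*(E + 2)) = ((-5 + 2*8**2) - 18)*(3 + (-4 - 9)*(-36 + 2)) = ((-5 + 2*64) - 18)*(3 - 13*(-34)) = ((-5 + 128) - 18)*(3 + 442) = (123 - 18)*445 = 105*445 = 46725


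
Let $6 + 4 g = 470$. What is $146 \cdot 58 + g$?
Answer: $8584$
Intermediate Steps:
$g = 116$ ($g = - \frac{3}{2} + \frac{1}{4} \cdot 470 = - \frac{3}{2} + \frac{235}{2} = 116$)
$146 \cdot 58 + g = 146 \cdot 58 + 116 = 8468 + 116 = 8584$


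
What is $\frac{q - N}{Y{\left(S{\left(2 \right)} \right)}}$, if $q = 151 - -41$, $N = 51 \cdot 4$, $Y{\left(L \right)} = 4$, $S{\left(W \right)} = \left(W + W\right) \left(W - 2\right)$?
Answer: $-3$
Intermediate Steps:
$S{\left(W \right)} = 2 W \left(-2 + W\right)$
$N = 204$
$q = 192$ ($q = 151 + 41 = 192$)
$\frac{q - N}{Y{\left(S{\left(2 \right)} \right)}} = \frac{192 - 204}{4} = \frac{1}{4} \left(-12\right) = -3$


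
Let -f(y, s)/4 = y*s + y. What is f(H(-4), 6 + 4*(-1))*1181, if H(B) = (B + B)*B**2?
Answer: 1814016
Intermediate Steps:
H(B) = 2*B**3 (H(B) = (2*B)*B**2 = 2*B**3)
f(y, s) = -4*y - 4*s*y (f(y, s) = -4*(y*s + y) = -4*(s*y + y) = -4*(y + s*y) = -4*y - 4*s*y)
f(H(-4), 6 + 4*(-1))*1181 = -4*2*(-4)**3*(1 + (6 + 4*(-1)))*1181 = -4*2*(-64)*(1 + (6 - 4))*1181 = -4*(-128)*(1 + 2)*1181 = -4*(-128)*3*1181 = 1536*1181 = 1814016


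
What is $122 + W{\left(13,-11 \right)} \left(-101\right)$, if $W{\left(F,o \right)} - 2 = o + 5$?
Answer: $526$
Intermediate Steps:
$W{\left(F,o \right)} = 7 + o$ ($W{\left(F,o \right)} = 2 + \left(o + 5\right) = 2 + \left(5 + o\right) = 7 + o$)
$122 + W{\left(13,-11 \right)} \left(-101\right) = 122 + \left(7 - 11\right) \left(-101\right) = 122 - -404 = 122 + 404 = 526$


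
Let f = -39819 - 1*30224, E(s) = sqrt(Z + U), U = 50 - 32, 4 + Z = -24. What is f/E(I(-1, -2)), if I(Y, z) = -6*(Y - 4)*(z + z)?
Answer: 70043*I*sqrt(10)/10 ≈ 22150.0*I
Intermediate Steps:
Z = -28 (Z = -4 - 24 = -28)
U = 18
I(Y, z) = -12*z*(-4 + Y) (I(Y, z) = -6*(-4 + Y)*2*z = -12*z*(-4 + Y))
E(s) = I*sqrt(10) (E(s) = sqrt(-28 + 18) = sqrt(-10) = I*sqrt(10))
f = -70043 (f = -39819 - 30224 = -70043)
f/E(I(-1, -2)) = -70043*(-I*sqrt(10)/10) = -(-70043)*I*sqrt(10)/10 = 70043*I*sqrt(10)/10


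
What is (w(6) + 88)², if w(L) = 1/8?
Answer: 497025/64 ≈ 7766.0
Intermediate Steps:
w(L) = ⅛
(w(6) + 88)² = (⅛ + 88)² = (705/8)² = 497025/64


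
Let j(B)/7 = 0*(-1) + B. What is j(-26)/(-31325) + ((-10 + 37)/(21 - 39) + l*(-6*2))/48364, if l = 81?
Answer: -6197897/432857800 ≈ -0.014319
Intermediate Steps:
j(B) = 7*B (j(B) = 7*(0*(-1) + B) = 7*(0 + B) = 7*B)
j(-26)/(-31325) + ((-10 + 37)/(21 - 39) + l*(-6*2))/48364 = (7*(-26))/(-31325) + ((-10 + 37)/(21 - 39) + 81*(-6*2))/48364 = -182*(-1/31325) + (27/(-18) + 81*(-12))*(1/48364) = 26/4475 + (27*(-1/18) - 972)*(1/48364) = 26/4475 + (-3/2 - 972)*(1/48364) = 26/4475 - 1947/2*1/48364 = 26/4475 - 1947/96728 = -6197897/432857800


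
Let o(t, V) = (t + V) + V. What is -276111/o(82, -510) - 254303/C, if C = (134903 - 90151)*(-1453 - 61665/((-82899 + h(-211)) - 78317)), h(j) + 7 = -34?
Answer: 1447244177181074915/4916490099320128 ≈ 294.37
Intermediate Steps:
o(t, V) = t + 2*V (o(t, V) = (V + t) + V = t + 2*V)
h(j) = -41 (h(j) = -7 - 34 = -41)
C = -10482921320512/161257 (C = (134903 - 90151)*(-1453 - 61665/((-82899 - 41) - 78317)) = 44752*(-1453 - 61665/(-82940 - 78317)) = 44752*(-1453 - 61665/(-161257)) = 44752*(-1453 - 61665*(-1/161257)) = 44752*(-1453 + 61665/161257) = 44752*(-234244756/161257) = -10482921320512/161257 ≈ -6.5008e+7)
-276111/o(82, -510) - 254303/C = -276111/(82 + 2*(-510)) - 254303/(-10482921320512/161257) = -276111/(82 - 1020) - 254303*(-161257/10482921320512) = -276111/(-938) + 41008138871/10482921320512 = -276111*(-1/938) + 41008138871/10482921320512 = 276111/938 + 41008138871/10482921320512 = 1447244177181074915/4916490099320128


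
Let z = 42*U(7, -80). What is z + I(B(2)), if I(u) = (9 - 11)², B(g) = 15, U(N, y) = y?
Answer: -3356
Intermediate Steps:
I(u) = 4 (I(u) = (-2)² = 4)
z = -3360 (z = 42*(-80) = -3360)
z + I(B(2)) = -3360 + 4 = -3356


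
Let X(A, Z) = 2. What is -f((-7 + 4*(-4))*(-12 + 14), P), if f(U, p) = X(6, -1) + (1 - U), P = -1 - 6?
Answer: -49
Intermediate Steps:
P = -7
f(U, p) = 3 - U (f(U, p) = 2 + (1 - U) = 3 - U)
-f((-7 + 4*(-4))*(-12 + 14), P) = -(3 - (-7 + 4*(-4))*(-12 + 14)) = -(3 - (-7 - 16)*2) = -(3 - (-23)*2) = -(3 - 1*(-46)) = -(3 + 46) = -1*49 = -49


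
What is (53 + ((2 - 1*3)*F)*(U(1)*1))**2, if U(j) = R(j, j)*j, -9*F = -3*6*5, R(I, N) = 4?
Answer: 169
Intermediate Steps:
F = 10 (F = -(-3*6)*5/9 = -(-2)*5 = -1/9*(-90) = 10)
U(j) = 4*j
(53 + ((2 - 1*3)*F)*(U(1)*1))**2 = (53 + ((2 - 1*3)*10)*((4*1)*1))**2 = (53 + ((2 - 3)*10)*(4*1))**2 = (53 - 1*10*4)**2 = (53 - 10*4)**2 = (53 - 40)**2 = 13**2 = 169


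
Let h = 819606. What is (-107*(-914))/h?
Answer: 48899/409803 ≈ 0.11932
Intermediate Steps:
(-107*(-914))/h = -107*(-914)/819606 = 97798*(1/819606) = 48899/409803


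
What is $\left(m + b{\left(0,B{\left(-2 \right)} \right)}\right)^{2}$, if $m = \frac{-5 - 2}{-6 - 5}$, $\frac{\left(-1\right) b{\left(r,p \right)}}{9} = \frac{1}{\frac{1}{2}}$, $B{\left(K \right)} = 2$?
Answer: $\frac{36481}{121} \approx 301.5$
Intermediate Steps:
$b{\left(r,p \right)} = -18$ ($b{\left(r,p \right)} = - \frac{9}{\frac{1}{2}} = - 9 \frac{1}{\frac{1}{2}} = \left(-9\right) 2 = -18$)
$m = \frac{7}{11}$ ($m = - \frac{7}{-11} = \left(-7\right) \left(- \frac{1}{11}\right) = \frac{7}{11} \approx 0.63636$)
$\left(m + b{\left(0,B{\left(-2 \right)} \right)}\right)^{2} = \left(\frac{7}{11} - 18\right)^{2} = \left(- \frac{191}{11}\right)^{2} = \frac{36481}{121}$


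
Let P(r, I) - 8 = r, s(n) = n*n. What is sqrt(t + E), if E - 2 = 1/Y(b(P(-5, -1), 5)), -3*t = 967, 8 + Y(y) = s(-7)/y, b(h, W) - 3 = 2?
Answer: I*sqrt(2878)/3 ≈ 17.882*I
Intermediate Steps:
s(n) = n**2
P(r, I) = 8 + r
b(h, W) = 5 (b(h, W) = 3 + 2 = 5)
Y(y) = -8 + 49/y (Y(y) = -8 + (-7)**2/y = -8 + 49/y)
t = -967/3 (t = -1/3*967 = -967/3 ≈ -322.33)
E = 23/9 (E = 2 + 1/(-8 + 49/5) = 2 + 1/(9/5) = 2 + 5/9 = 23/9 ≈ 2.5556)
sqrt(t + E) = sqrt(-967/3 + 23/9) = sqrt(-2878/9) = I*sqrt(2878)/3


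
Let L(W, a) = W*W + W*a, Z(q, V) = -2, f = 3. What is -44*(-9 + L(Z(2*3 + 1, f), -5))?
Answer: -220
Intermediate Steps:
L(W, a) = W² + W*a
-44*(-9 + L(Z(2*3 + 1, f), -5)) = -44*(-9 - 2*(-2 - 5)) = -44*(-9 - 2*(-7)) = -44*(-9 + 14) = -44*5 = -220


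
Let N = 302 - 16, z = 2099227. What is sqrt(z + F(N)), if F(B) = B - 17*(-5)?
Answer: sqrt(2099598) ≈ 1449.0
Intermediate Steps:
N = 286
F(B) = 85 + B (F(B) = B + 85 = 85 + B)
sqrt(z + F(N)) = sqrt(2099227 + (85 + 286)) = sqrt(2099227 + 371) = sqrt(2099598)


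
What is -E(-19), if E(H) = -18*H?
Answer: -342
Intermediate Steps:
-E(-19) = -(-18)*(-19) = -1*342 = -342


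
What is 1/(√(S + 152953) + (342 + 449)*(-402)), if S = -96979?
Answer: -52997/16852082725 - √55974/101112496350 ≈ -3.1472e-6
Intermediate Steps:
1/(√(S + 152953) + (342 + 449)*(-402)) = 1/(√(-96979 + 152953) + (342 + 449)*(-402)) = 1/(√55974 + 791*(-402)) = 1/(√55974 - 317982) = 1/(-317982 + √55974)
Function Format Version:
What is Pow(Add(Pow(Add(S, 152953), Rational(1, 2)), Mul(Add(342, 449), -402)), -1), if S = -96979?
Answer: Add(Rational(-52997, 16852082725), Mul(Rational(-1, 101112496350), Pow(55974, Rational(1, 2)))) ≈ -3.1472e-6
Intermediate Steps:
Pow(Add(Pow(Add(S, 152953), Rational(1, 2)), Mul(Add(342, 449), -402)), -1) = Pow(Add(Pow(Add(-96979, 152953), Rational(1, 2)), Mul(Add(342, 449), -402)), -1) = Pow(Add(Pow(55974, Rational(1, 2)), Mul(791, -402)), -1) = Pow(Add(Pow(55974, Rational(1, 2)), -317982), -1) = Pow(Add(-317982, Pow(55974, Rational(1, 2))), -1)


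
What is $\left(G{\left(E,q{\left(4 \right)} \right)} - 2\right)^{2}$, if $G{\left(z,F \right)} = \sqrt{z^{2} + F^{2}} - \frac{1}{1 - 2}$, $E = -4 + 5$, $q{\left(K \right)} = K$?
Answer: $\left(1 - \sqrt{17}\right)^{2} \approx 9.7538$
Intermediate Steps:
$E = 1$
$G{\left(z,F \right)} = 1 + \sqrt{F^{2} + z^{2}}$ ($G{\left(z,F \right)} = \sqrt{F^{2} + z^{2}} - \frac{1}{-1} = \sqrt{F^{2} + z^{2}} - -1 = \sqrt{F^{2} + z^{2}} + 1 = 1 + \sqrt{F^{2} + z^{2}}$)
$\left(G{\left(E,q{\left(4 \right)} \right)} - 2\right)^{2} = \left(\left(1 + \sqrt{4^{2} + 1^{2}}\right) - 2\right)^{2} = \left(\left(1 + \sqrt{16 + 1}\right) - 2\right)^{2} = \left(\left(1 + \sqrt{17}\right) - 2\right)^{2} = \left(-1 + \sqrt{17}\right)^{2}$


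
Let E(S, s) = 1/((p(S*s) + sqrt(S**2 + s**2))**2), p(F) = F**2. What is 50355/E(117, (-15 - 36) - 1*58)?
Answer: 1331962626199609866105 + 16379374596390*sqrt(25570) ≈ 1.3320e+21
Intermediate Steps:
E(S, s) = (sqrt(S**2 + s**2) + S**2*s**2)**(-2) (E(S, s) = 1/(((S*s)**2 + sqrt(S**2 + s**2))**2) = 1/((S**2*s**2 + sqrt(S**2 + s**2))**2) = 1/((sqrt(S**2 + s**2) + S**2*s**2)**2) = (sqrt(S**2 + s**2) + S**2*s**2)**(-2))
50355/E(117, (-15 - 36) - 1*58) = 50355/((sqrt(117**2 + ((-15 - 36) - 1*58)**2) + 117**2*((-15 - 36) - 1*58)**2)**(-2)) = 50355/((sqrt(13689 + (-51 - 58)**2) + 13689*(-51 - 58)**2)**(-2)) = 50355/((sqrt(13689 + (-109)**2) + 13689*(-109)**2)**(-2)) = 50355/((sqrt(13689 + 11881) + 13689*11881)**(-2)) = 50355/((sqrt(25570) + 162639009)**(-2)) = 50355/((162639009 + sqrt(25570))**(-2)) = 50355*(162639009 + sqrt(25570))**2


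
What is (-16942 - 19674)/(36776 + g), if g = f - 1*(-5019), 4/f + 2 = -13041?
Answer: -477582488/545132181 ≈ -0.87609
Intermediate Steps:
f = -4/13043 (f = 4/(-2 - 13041) = 4/(-13043) = 4*(-1/13043) = -4/13043 ≈ -0.00030668)
g = 65462813/13043 (g = -4/13043 - 1*(-5019) = -4/13043 + 5019 = 65462813/13043 ≈ 5019.0)
(-16942 - 19674)/(36776 + g) = (-16942 - 19674)/(36776 + 65462813/13043) = -36616/545132181/13043 = -36616*13043/545132181 = -477582488/545132181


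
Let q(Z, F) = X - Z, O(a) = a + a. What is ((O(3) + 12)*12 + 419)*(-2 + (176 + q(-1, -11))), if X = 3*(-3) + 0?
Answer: 105410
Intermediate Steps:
X = -9 (X = -9 + 0 = -9)
O(a) = 2*a
q(Z, F) = -9 - Z
((O(3) + 12)*12 + 419)*(-2 + (176 + q(-1, -11))) = ((2*3 + 12)*12 + 419)*(-2 + (176 + (-9 - 1*(-1)))) = ((6 + 12)*12 + 419)*(-2 + (176 + (-9 + 1))) = (18*12 + 419)*(-2 + (176 - 8)) = (216 + 419)*(-2 + 168) = 635*166 = 105410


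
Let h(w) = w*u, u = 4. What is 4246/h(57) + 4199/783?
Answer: 713665/29754 ≈ 23.986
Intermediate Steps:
h(w) = 4*w (h(w) = w*4 = 4*w)
4246/h(57) + 4199/783 = 4246/((4*57)) + 4199/783 = 4246/228 + 4199*(1/783) = 4246*(1/228) + 4199/783 = 2123/114 + 4199/783 = 713665/29754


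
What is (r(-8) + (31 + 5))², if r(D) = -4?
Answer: 1024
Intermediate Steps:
(r(-8) + (31 + 5))² = (-4 + (31 + 5))² = (-4 + 36)² = 32² = 1024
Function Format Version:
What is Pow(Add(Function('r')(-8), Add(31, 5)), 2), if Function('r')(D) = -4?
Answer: 1024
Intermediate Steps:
Pow(Add(Function('r')(-8), Add(31, 5)), 2) = Pow(Add(-4, Add(31, 5)), 2) = Pow(Add(-4, 36), 2) = Pow(32, 2) = 1024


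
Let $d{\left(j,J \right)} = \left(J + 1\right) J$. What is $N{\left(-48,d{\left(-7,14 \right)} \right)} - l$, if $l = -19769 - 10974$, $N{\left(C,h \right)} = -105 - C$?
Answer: $30686$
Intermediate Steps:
$d{\left(j,J \right)} = J \left(1 + J\right)$ ($d{\left(j,J \right)} = \left(1 + J\right) J = J \left(1 + J\right)$)
$l = -30743$ ($l = -19769 - 10974 = -30743$)
$N{\left(-48,d{\left(-7,14 \right)} \right)} - l = \left(-105 - -48\right) - -30743 = \left(-105 + 48\right) + 30743 = -57 + 30743 = 30686$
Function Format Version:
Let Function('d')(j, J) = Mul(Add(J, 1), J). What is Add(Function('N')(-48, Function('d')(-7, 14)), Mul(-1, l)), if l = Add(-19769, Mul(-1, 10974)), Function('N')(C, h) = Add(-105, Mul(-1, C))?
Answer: 30686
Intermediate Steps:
Function('d')(j, J) = Mul(J, Add(1, J)) (Function('d')(j, J) = Mul(Add(1, J), J) = Mul(J, Add(1, J)))
l = -30743 (l = Add(-19769, -10974) = -30743)
Add(Function('N')(-48, Function('d')(-7, 14)), Mul(-1, l)) = Add(Add(-105, Mul(-1, -48)), Mul(-1, -30743)) = Add(Add(-105, 48), 30743) = Add(-57, 30743) = 30686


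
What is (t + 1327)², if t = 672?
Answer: 3996001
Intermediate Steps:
(t + 1327)² = (672 + 1327)² = 1999² = 3996001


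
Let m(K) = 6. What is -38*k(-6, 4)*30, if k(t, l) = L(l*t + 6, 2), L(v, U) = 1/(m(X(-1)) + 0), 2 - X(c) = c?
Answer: -190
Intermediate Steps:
X(c) = 2 - c
L(v, U) = ⅙ (L(v, U) = 1/(6 + 0) = 1/6 = ⅙)
k(t, l) = ⅙
-38*k(-6, 4)*30 = -38*⅙*30 = -19/3*30 = -190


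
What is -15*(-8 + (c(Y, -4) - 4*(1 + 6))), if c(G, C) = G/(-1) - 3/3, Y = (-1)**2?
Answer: 570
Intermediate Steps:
Y = 1
c(G, C) = -1 - G (c(G, C) = G*(-1) - 3*1/3 = -G - 1 = -1 - G)
-15*(-8 + (c(Y, -4) - 4*(1 + 6))) = -15*(-8 + ((-1 - 1*1) - 4*(1 + 6))) = -15*(-8 + ((-1 - 1) - 4*7)) = -15*(-8 + (-2 - 28)) = -15*(-8 - 30) = -15*(-38) = 570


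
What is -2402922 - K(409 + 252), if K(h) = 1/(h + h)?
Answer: -3176662885/1322 ≈ -2.4029e+6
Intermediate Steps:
K(h) = 1/(2*h)
-2402922 - K(409 + 252) = -2402922 - 1/(2*(409 + 252)) = -2402922 - 1/(2*661) = -2402922 - 1*1/1322 = -2402922 - 1/1322 = -3176662885/1322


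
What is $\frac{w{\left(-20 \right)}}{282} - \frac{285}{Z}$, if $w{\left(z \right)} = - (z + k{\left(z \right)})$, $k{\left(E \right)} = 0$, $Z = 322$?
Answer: $- \frac{36965}{45402} \approx -0.81417$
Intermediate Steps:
$w{\left(z \right)} = - z$ ($w{\left(z \right)} = - (z + 0) = - z$)
$\frac{w{\left(-20 \right)}}{282} - \frac{285}{Z} = \frac{\left(-1\right) \left(-20\right)}{282} - \frac{285}{322} = 20 \cdot \frac{1}{282} - \frac{285}{322} = \frac{10}{141} - \frac{285}{322} = - \frac{36965}{45402}$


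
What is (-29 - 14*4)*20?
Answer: -1700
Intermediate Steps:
(-29 - 14*4)*20 = (-29 - 56)*20 = -85*20 = -1700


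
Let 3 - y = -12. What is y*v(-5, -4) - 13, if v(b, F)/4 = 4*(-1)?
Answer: -253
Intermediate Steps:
v(b, F) = -16 (v(b, F) = 4*(4*(-1)) = 4*(-4) = -16)
y = 15 (y = 3 - 1*(-12) = 3 + 12 = 15)
y*v(-5, -4) - 13 = 15*(-16) - 13 = -240 - 13 = -253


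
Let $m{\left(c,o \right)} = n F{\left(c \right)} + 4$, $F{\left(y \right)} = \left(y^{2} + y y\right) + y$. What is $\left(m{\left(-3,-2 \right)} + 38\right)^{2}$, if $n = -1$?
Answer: $729$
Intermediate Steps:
$F{\left(y \right)} = y + 2 y^{2}$ ($F{\left(y \right)} = \left(y^{2} + y^{2}\right) + y = 2 y^{2} + y = y + 2 y^{2}$)
$m{\left(c,o \right)} = 4 - c \left(1 + 2 c\right)$ ($m{\left(c,o \right)} = - c \left(1 + 2 c\right) + 4 = 4 - c \left(1 + 2 c\right)$)
$\left(m{\left(-3,-2 \right)} + 38\right)^{2} = \left(\left(4 - - 3 \left(1 + 2 \left(-3\right)\right)\right) + 38\right)^{2} = \left(\left(4 - - 3 \left(1 - 6\right)\right) + 38\right)^{2} = \left(\left(4 - \left(-3\right) \left(-5\right)\right) + 38\right)^{2} = \left(\left(4 - 15\right) + 38\right)^{2} = \left(-11 + 38\right)^{2} = 27^{2} = 729$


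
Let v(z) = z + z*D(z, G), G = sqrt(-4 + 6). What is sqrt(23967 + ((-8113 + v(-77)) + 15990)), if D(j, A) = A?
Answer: sqrt(31767 - 77*sqrt(2)) ≈ 177.93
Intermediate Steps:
G = sqrt(2) ≈ 1.4142
v(z) = z + z*sqrt(2)
sqrt(23967 + ((-8113 + v(-77)) + 15990)) = sqrt(23967 + ((-8113 - 77*(1 + sqrt(2))) + 15990)) = sqrt(23967 + ((-8113 + (-77 - 77*sqrt(2))) + 15990)) = sqrt(23967 + ((-8190 - 77*sqrt(2)) + 15990)) = sqrt(23967 + (7800 - 77*sqrt(2))) = sqrt(31767 - 77*sqrt(2))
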